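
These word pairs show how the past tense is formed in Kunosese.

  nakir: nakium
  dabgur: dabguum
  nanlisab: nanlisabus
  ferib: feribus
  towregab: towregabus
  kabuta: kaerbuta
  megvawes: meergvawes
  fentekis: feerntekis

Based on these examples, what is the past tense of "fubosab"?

fubosabus

nakir and ferib both have last vowel 'i' yet inflect differently (nakium, feribus), so the last vowel is not what conditions the rule; the final letter is.
"fubosab" ends in -b. The stems ending in -b (nanlisab → nanlisabus, ferib → feribus, towregab → towregabus) add -us.
The other patterns: stems ending in -r drop the final letter and add -um; stems ending in -a or -s insert -er- after the first vowel.
So fubosab → fubosabus.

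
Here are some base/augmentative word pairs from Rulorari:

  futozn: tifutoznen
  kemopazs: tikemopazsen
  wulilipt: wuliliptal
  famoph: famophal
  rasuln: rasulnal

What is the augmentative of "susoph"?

futozn and rasuln both end in -n yet inflect differently (tifutoznen, rasulnal), so the final letter is not what conditions the rule; the second-to-last letter is.
"susoph" has second-to-last letter 'p'. The stems whose second-to-last letter is 'p' (wulilipt → wuliliptal, famoph → famophal) add -al.
The other pattern: stems whose second-to-last letter is 'z' add ti- … -en around the stem.
So susoph → susophal.

susophal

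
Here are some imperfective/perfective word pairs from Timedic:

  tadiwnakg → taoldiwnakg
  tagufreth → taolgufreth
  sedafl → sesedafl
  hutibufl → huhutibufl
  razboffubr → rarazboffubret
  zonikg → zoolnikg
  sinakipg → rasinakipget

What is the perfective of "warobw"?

sinakipg and zonikg both end in -g yet inflect differently (rasinakipget, zoolnikg), so the final letter is not what conditions the rule; the second-to-last letter is.
"warobw" has second-to-last letter 'b'. The one such stem in the data (razboffubr → rarazboffubret) adds ra- … -et around the stem, so the same rule applies.
So warobw → rawarobwet.

rawarobwet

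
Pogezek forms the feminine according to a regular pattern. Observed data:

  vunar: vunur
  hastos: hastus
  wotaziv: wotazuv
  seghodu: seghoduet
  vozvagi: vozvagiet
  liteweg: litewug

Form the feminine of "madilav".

"madilav" ends in a consonant. The stems ending in a consonant (vunar → vunur, wotaziv → wotazuv, liteweg → litewug) change the last vowel to 'u'.
So madilav → madiluv.

madiluv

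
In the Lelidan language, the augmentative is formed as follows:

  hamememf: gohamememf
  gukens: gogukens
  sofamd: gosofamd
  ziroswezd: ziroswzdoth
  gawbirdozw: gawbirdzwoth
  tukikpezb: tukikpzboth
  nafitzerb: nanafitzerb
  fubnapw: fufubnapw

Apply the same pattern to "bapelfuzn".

bapelfznoth

sofamd and ziroswezd both end in -d yet inflect differently (gosofamd, ziroswzdoth), so the final letter is not what conditions the rule; the second-to-last letter is.
"bapelfuzn" has second-to-last letter 'z'. The stems whose second-to-last letter is 'z' (ziroswezd → ziroswzdoth, gawbirdozw → gawbirdzwoth, tukikpezb → tukikpzboth) delete the last vowel and add -oth.
The other patterns: stems whose second-to-last letter is 'm' or 'n' add the prefix go-; stems whose second-to-last letter is 'p' or 'r' repeat the first consonant+vowel as a prefix.
So bapelfuzn → bapelfznoth.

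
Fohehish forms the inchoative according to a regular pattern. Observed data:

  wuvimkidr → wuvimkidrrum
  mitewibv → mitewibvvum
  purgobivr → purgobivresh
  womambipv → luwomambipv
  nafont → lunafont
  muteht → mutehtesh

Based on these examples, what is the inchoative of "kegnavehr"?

nafont and muteht both end in -t yet inflect differently (lunafont, mutehtesh), so the final letter is not what conditions the rule; the second-to-last letter is.
"kegnavehr" has second-to-last letter 'h'. The one such stem in the data (muteht → mutehtesh) adds -esh, so the same rule applies.
The other patterns: stems whose second-to-last letter is 'n' or 'p' add the prefix lu-; stems whose second-to-last letter is 'b' or 'd' double the final consonant and add -um.
So kegnavehr → kegnavehresh.

kegnavehresh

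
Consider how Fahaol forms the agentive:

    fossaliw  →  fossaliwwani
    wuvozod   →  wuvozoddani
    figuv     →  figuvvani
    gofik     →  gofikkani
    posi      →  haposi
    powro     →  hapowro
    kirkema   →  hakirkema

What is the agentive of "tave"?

hatave

wuvozod and powro both have last vowel 'o' yet inflect differently (wuvozoddani, hapowro), so the last vowel is not what conditions the rule; whether the stem ends in a vowel or a consonant is.
"tave" ends in a vowel. The stems ending in a vowel (powro → hapowro, kirkema → hakirkema, posi → haposi) add the prefix ha-.
The other pattern: stems ending in a consonant double the final consonant and add -ani.
So tave → hatave.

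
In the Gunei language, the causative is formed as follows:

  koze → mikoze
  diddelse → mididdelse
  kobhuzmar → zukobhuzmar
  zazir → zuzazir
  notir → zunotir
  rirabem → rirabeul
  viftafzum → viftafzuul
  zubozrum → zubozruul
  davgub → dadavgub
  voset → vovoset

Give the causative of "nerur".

zunerur

koze and rirabem both have last vowel 'e' yet inflect differently (mikoze, rirabeul), so the last vowel is not what conditions the rule; the final letter is.
"nerur" ends in -r. The stems ending in -r (kobhuzmar → zukobhuzmar, zazir → zuzazir, notir → zunotir) add the prefix zu-.
The other patterns: stems ending in -e add the prefix mi-; stems ending in -m drop the final letter and add -ul; stems ending in -b or -t repeat the first consonant+vowel as a prefix.
So nerur → zunerur.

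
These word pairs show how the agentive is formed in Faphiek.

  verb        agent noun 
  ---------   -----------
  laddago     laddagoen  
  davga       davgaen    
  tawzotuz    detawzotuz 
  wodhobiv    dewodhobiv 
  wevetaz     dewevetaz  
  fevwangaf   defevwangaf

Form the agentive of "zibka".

davga and wevetaz both have last vowel 'a' yet inflect differently (davgaen, dewevetaz), so the last vowel is not what conditions the rule; whether the stem ends in a vowel or a consonant is.
"zibka" ends in a vowel. The stems ending in a vowel (laddago → laddagoen, davga → davgaen) add -en.
So zibka → zibkaen.

zibkaen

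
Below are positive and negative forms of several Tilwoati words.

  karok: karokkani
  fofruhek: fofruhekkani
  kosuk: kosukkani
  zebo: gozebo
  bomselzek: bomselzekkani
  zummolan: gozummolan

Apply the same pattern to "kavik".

karok and zebo both have last vowel 'o' yet inflect differently (karokkani, gozebo), so the last vowel is not what conditions the rule; the final letter is.
"kavik" ends in -k. The stems ending in -k (bomselzek → bomselzekkani, karok → karokkani, fofruhek → fofruhekkani) double the final consonant and add -ani.
So kavik → kavikkani.

kavikkani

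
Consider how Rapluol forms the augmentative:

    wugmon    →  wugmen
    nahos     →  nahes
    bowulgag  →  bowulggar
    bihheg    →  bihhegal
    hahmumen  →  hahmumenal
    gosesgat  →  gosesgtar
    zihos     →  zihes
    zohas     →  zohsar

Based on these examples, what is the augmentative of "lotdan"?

lotdnar

"lotdan" has last vowel 'a'. The stems whose last vowel is 'a' (bowulgag → bowulggar, zohas → zohsar, gosesgat → gosesgtar) delete the last vowel and add -ar.
The other patterns: stems whose last vowel is 'o' change the last vowel to 'e'; stems whose last vowel is 'e' add -al.
So lotdan → lotdnar.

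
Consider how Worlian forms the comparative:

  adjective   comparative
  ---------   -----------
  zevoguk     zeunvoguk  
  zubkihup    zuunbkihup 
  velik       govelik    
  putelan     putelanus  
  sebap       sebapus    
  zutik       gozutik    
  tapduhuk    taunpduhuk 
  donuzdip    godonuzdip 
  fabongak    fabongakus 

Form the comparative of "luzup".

luunzup

zubkihup and sebap both end in -p yet inflect differently (zuunbkihup, sebapus), so the final letter is not what conditions the rule; the last vowel is.
"luzup" has last vowel 'u'. The stems whose last vowel is 'u' (zevoguk → zeunvoguk, tapduhuk → taunpduhuk, zubkihup → zuunbkihup) insert -un- after the first vowel.
So luzup → luunzup.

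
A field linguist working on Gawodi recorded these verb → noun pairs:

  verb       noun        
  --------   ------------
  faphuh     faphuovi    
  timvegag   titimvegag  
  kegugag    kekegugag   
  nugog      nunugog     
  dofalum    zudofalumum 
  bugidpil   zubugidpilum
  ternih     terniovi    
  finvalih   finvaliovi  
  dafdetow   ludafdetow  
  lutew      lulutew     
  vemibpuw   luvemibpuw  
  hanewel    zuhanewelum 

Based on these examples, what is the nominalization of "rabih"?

rabiovi

nugog and dafdetow both have last vowel 'o' yet inflect differently (nunugog, ludafdetow), so the last vowel is not what conditions the rule; the final letter is.
"rabih" ends in -h. The stems ending in -h (faphuh → faphuovi, ternih → terniovi, finvalih → finvaliovi) drop the final letter and add -ovi.
So rabih → rabiovi.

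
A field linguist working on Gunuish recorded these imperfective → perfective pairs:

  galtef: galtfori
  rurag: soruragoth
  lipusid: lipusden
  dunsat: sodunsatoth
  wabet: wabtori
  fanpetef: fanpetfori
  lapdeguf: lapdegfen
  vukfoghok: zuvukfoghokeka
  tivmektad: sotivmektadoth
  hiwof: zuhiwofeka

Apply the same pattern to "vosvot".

"vosvot" has last vowel 'o'. The stems whose last vowel is 'o' (vukfoghok → zuvukfoghokeka, hiwof → zuhiwofeka) add zu- … -eka around the stem.
So vosvot → zuvosvoteka.

zuvosvoteka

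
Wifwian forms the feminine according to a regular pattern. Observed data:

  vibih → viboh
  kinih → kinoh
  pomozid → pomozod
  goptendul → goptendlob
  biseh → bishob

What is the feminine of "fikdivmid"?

fikdivmod

"fikdivmid" has last vowel 'i'. The stems whose last vowel is 'i' (vibih → viboh, kinih → kinoh, pomozid → pomozod) change the last vowel to 'o'.
So fikdivmid → fikdivmod.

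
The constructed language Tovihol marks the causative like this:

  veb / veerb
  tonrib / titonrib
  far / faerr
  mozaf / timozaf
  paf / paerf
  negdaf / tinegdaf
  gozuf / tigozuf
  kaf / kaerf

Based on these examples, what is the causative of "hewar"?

gozuf and kaf both end in -f yet inflect differently (tigozuf, kaerf), so the final letter is not what conditions the rule; the number of vowels is.
"hewar" has 2 vowels. The stems with 2 vowels (tonrib → titonrib, gozuf → tigozuf, mozaf → timozaf) add the prefix ti-.
The other pattern: stems with 1 vowel insert -er- after the first vowel.
So hewar → tihewar.

tihewar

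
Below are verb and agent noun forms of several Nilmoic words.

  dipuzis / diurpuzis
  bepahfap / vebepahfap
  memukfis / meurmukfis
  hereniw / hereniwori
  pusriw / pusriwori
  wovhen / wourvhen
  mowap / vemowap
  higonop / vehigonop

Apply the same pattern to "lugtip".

pusriw and dipuzis both have last vowel 'i' yet inflect differently (pusriwori, diurpuzis), so the last vowel is not what conditions the rule; the final letter is.
"lugtip" ends in -p. The stems ending in -p (mowap → vemowap, higonop → vehigonop, bepahfap → vebepahfap) add the prefix ve-.
The other patterns: stems ending in -w add -ori; stems ending in -n or -s insert -ur- after the first vowel.
So lugtip → velugtip.

velugtip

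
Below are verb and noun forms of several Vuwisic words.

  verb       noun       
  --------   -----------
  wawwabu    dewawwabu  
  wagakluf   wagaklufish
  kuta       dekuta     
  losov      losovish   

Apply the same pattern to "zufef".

wagakluf and wawwabu both have last vowel 'u' yet inflect differently (wagaklufish, dewawwabu), so the last vowel is not what conditions the rule; whether the stem ends in a vowel or a consonant is.
"zufef" ends in a consonant. The stems ending in a consonant (wagakluf → wagaklufish, losov → losovish) add -ish.
The other pattern: stems ending in a vowel add the prefix de-.
So zufef → zufefish.

zufefish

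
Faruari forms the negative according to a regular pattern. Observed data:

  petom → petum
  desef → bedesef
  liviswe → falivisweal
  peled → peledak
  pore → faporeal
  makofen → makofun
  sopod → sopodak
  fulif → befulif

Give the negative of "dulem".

dulum

"dulem" ends in -m. The one such stem in the data (petom → petum) changes the last vowel to 'u' (as does makofen), so the same rule applies.
The other patterns: stems ending in -f add the prefix be-; stems ending in -d add -ak; stems ending in -e add fa- … -al around the stem.
So dulem → dulum.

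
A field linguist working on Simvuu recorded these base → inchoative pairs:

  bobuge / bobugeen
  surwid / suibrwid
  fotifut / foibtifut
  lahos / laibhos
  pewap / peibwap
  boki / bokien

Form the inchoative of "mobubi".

surwid and boki both have last vowel 'i' yet inflect differently (suibrwid, bokien), so the last vowel is not what conditions the rule; whether the stem ends in a vowel or a consonant is.
"mobubi" ends in a vowel. The stems ending in a vowel (boki → bokien, bobuge → bobugeen) add -en.
The other pattern: stems ending in a consonant insert -ib- after the first vowel.
So mobubi → mobubien.

mobubien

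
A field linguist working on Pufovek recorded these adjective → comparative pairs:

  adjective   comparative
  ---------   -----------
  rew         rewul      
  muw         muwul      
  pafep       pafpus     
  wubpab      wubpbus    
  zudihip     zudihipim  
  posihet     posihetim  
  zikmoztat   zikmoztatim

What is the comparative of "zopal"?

pafep and zudihip both end in -p yet inflect differently (pafpus, zudihipim), so the final letter is not what conditions the rule; the number of vowels is.
"zopal" has 2 vowels. The stems with 2 vowels (pafep → pafpus, wubpab → wubpbus) delete the last vowel and add -us.
The other patterns: stems with 1 vowel add -ul; stems with 3 vowels add -im.
So zopal → zoplus.

zoplus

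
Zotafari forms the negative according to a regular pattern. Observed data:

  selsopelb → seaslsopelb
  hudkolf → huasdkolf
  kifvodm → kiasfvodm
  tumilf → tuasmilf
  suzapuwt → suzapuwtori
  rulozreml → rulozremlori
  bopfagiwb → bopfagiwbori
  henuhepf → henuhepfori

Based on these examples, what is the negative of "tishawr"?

selsopelb and bopfagiwb both end in -b yet inflect differently (seaslsopelb, bopfagiwbori), so the final letter is not what conditions the rule; the second-to-last letter is.
"tishawr" has second-to-last letter 'w'. The stems whose second-to-last letter is 'w' (suzapuwt → suzapuwtori, bopfagiwb → bopfagiwbori) add -ori.
The other pattern: stems whose second-to-last letter is 'd' or 'l' insert -as- after the first vowel.
So tishawr → tishawrori.

tishawrori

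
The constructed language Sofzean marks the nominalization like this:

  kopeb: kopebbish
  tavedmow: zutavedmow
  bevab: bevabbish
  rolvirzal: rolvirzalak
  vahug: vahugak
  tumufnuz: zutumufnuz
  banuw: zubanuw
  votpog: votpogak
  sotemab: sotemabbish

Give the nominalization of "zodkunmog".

bevab and rolvirzal both have last vowel 'a' yet inflect differently (bevabbish, rolvirzalak), so the last vowel is not what conditions the rule; the final letter is.
"zodkunmog" ends in -g. The stems ending in -g (vahug → vahugak, votpog → votpogak) add -ak.
So zodkunmog → zodkunmogak.

zodkunmogak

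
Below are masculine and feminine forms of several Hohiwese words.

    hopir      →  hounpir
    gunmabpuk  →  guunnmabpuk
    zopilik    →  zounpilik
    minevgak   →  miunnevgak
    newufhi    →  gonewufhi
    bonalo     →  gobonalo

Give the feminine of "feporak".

feunporak

hopir and newufhi both have last vowel 'i' yet inflect differently (hounpir, gonewufhi), so the last vowel is not what conditions the rule; whether the stem ends in a vowel or a consonant is.
"feporak" ends in a consonant. The stems ending in a consonant (hopir → hounpir, gunmabpuk → guunnmabpuk, zopilik → zounpilik) insert -un- after the first vowel.
The other pattern: stems ending in a vowel add the prefix go-.
So feporak → feunporak.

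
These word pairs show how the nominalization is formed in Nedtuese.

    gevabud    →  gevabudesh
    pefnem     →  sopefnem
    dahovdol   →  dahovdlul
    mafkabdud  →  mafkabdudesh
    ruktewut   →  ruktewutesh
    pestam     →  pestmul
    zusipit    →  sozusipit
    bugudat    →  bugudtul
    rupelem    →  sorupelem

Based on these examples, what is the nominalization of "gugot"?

gugtul

zusipit and ruktewut both end in -t yet inflect differently (sozusipit, ruktewutesh), so the final letter is not what conditions the rule; the last vowel is.
"gugot" has last vowel 'o'. The one such stem in the data (dahovdol → dahovdlul) deletes the last vowel and adds -ul (as do pestam, bugudat), so the same rule applies.
So gugot → gugtul.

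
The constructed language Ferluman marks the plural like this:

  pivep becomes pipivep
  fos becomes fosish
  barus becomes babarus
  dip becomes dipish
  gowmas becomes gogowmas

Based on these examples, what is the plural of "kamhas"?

kakamhas

pivep and dip both end in -p yet inflect differently (pipivep, dipish), so the final letter is not what conditions the rule; the number of vowels is.
"kamhas" has 2 vowels. The stems with 2 vowels (pivep → pipivep, gowmas → gogowmas, barus → babarus) repeat the first consonant+vowel as a prefix.
The other pattern: stems with 1 vowel add -ish.
So kamhas → kakamhas.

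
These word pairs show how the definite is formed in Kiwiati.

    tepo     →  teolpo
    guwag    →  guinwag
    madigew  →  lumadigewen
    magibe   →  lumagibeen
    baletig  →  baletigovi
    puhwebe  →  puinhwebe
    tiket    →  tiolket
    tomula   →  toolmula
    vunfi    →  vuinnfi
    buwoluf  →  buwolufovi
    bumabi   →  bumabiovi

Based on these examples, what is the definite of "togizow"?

baletig and guwag both end in -g yet inflect differently (baletigovi, guinwag), so the final letter is not what conditions the rule; the first letter is.
"togizow" begins with t-. The stems beginning with t- (tomula → toolmula, tiket → tiolket, tepo → teolpo) insert -ol- after the first vowel.
The other patterns: stems beginning with m- add lu- … -en around the stem; stems beginning with b- add -ovi; stems beginning with g-, p- or v- insert -in- after the first vowel.
So togizow → toolgizow.

toolgizow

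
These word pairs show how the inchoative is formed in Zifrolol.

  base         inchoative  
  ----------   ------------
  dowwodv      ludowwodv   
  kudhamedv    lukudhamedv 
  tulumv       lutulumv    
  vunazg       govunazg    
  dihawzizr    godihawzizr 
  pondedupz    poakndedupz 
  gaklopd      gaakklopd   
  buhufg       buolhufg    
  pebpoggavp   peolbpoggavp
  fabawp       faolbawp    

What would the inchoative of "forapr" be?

foakrapr

"forapr" has second-to-last letter 'p'. The stems whose second-to-last letter is 'p' (pondedupz → poakndedupz, gaklopd → gaakklopd) insert -ak- after the first vowel.
The other patterns: stems whose second-to-last letter is 'd' or 'm' add the prefix lu-; stems whose second-to-last letter is 'z' add the prefix go-; stems whose second-to-last letter is 'f', 'v' or 'w' insert -ol- after the first vowel.
So forapr → foakrapr.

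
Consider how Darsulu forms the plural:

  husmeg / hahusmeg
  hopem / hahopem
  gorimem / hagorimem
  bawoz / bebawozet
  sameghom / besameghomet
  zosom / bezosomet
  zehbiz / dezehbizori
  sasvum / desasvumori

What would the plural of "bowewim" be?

hopem and sameghom both end in -m yet inflect differently (hahopem, besameghomet), so the final letter is not what conditions the rule; the last vowel is.
"bowewim" has last vowel 'i'. The one such stem in the data (zehbiz → dezehbizori) adds de- … -ori around the stem, so the same rule applies.
The other patterns: stems whose last vowel is 'e' add the prefix ha-; stems whose last vowel is 'o' add be- … -et around the stem.
So bowewim → debowewimori.

debowewimori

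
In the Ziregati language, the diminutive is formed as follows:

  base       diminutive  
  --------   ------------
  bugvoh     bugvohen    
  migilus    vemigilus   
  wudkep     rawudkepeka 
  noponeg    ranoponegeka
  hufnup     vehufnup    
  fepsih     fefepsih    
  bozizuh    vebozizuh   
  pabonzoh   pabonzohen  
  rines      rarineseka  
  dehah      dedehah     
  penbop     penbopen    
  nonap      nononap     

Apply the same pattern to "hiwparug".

vehiwparug

"hiwparug" has last vowel 'u'. The stems whose last vowel is 'u' (hufnup → vehufnup, migilus → vemigilus, bozizuh → vebozizuh) add the prefix ve-.
So hiwparug → vehiwparug.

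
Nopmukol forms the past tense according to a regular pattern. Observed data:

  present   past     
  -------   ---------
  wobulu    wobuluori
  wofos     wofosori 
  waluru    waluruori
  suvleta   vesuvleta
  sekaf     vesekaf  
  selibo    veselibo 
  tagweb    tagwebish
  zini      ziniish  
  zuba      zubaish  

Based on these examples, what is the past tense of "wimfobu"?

wimfobuori

suvleta and zuba both end in -a yet inflect differently (vesuvleta, zubaish), so the final letter is not what conditions the rule; the first letter is.
"wimfobu" begins with w-. The stems beginning with w- (wobulu → wobuluori, wofos → wofosori, waluru → waluruori) add -ori.
So wimfobu → wimfobuori.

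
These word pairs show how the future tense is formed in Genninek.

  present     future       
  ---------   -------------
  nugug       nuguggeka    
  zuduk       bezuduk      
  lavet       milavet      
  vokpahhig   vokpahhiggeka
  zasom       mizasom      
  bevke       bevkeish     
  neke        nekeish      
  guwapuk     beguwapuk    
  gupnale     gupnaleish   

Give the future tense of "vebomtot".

nugug and guwapuk both have last vowel 'u' yet inflect differently (nuguggeka, beguwapuk), so the last vowel is not what conditions the rule; the final letter is.
"vebomtot" ends in -t. The one such stem in the data (lavet → milavet) adds the prefix mi-, so the same rule applies.
So vebomtot → mivebomtot.

mivebomtot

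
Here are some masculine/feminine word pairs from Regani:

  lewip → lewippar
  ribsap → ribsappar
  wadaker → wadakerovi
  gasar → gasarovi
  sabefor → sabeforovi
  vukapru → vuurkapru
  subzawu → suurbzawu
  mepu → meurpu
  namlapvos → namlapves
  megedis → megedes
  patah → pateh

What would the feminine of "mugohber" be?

ribsap and gasar both have last vowel 'a' yet inflect differently (ribsappar, gasarovi), so the last vowel is not what conditions the rule; the final letter is.
"mugohber" ends in -r. The stems ending in -r (wadaker → wadakerovi, gasar → gasarovi, sabefor → sabeforovi) add -ovi.
The other patterns: stems ending in -p double the final consonant and add -ar; stems ending in -u insert -ur- after the first vowel; stems ending in -h or -s change the last vowel to 'e'.
So mugohber → mugohberovi.

mugohberovi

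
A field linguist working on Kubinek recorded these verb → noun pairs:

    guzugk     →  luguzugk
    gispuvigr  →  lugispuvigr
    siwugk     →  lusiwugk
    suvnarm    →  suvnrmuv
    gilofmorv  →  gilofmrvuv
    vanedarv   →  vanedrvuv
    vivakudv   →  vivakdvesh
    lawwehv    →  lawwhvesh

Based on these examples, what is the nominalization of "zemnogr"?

gilofmorv and vivakudv both end in -v yet inflect differently (gilofmrvuv, vivakdvesh), so the final letter is not what conditions the rule; the second-to-last letter is.
"zemnogr" has second-to-last letter 'g'. The stems whose second-to-last letter is 'g' (guzugk → luguzugk, gispuvigr → lugispuvigr, siwugk → lusiwugk) add the prefix lu-.
So zemnogr → luzemnogr.

luzemnogr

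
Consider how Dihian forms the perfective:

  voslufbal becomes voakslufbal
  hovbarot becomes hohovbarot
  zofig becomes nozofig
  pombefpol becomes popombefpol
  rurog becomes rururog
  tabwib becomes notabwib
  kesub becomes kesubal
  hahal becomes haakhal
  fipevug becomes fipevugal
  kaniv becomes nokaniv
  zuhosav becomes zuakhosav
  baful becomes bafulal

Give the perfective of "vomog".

vovomog

zofig and rurog both end in -g yet inflect differently (nozofig, rururog), so the final letter is not what conditions the rule; the last vowel is.
"vomog" has last vowel 'o'. The stems whose last vowel is 'o' (hovbarot → hohovbarot, pombefpol → popombefpol, rurog → rururog) repeat the first consonant+vowel as a prefix.
The other patterns: stems whose last vowel is 'i' add the prefix no-; stems whose last vowel is 'a' insert -ak- after the first vowel; stems whose last vowel is 'u' add -al.
So vomog → vovomog.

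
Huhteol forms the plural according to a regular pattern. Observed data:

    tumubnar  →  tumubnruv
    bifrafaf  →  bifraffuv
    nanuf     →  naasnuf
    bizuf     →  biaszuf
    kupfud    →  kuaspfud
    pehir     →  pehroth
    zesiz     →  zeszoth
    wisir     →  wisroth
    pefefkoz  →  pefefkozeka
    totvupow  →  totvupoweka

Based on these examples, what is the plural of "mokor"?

bifrafaf and nanuf both end in -f yet inflect differently (bifraffuv, naasnuf), so the final letter is not what conditions the rule; the last vowel is.
"mokor" has last vowel 'o'. The stems whose last vowel is 'o' (pefefkoz → pefefkozeka, totvupow → totvupoweka) add -eka.
The other patterns: stems whose last vowel is 'a' delete the last vowel and add -uv; stems whose last vowel is 'u' insert -as- after the first vowel; stems whose last vowel is 'i' delete the last vowel and add -oth.
So mokor → mokoreka.

mokoreka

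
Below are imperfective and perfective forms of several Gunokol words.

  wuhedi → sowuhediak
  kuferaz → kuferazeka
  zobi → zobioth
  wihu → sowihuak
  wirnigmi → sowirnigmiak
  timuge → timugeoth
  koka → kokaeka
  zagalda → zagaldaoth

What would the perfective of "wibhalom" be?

"wibhalom" begins with w-. The stems beginning with w- (wihu → sowihuak, wirnigmi → sowirnigmiak, wuhedi → sowuhediak) add so- … -ak around the stem.
The other patterns: stems beginning with k- add -eka; stems beginning with t- or z- add -oth.
So wibhalom → sowibhalomak.

sowibhalomak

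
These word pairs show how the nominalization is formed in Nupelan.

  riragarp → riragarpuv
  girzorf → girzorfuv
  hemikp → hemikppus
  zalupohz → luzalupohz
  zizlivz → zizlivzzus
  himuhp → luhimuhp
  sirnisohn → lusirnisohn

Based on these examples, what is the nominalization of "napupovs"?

himuhp and riragarp both end in -p yet inflect differently (luhimuhp, riragarpuv), so the final letter is not what conditions the rule; the second-to-last letter is.
"napupovs" has second-to-last letter 'v'. The one such stem in the data (zizlivz → zizlivzzus) doubles the final consonant and adds -us (as does hemikp), so the same rule applies.
So napupovs → napupovssus.

napupovssus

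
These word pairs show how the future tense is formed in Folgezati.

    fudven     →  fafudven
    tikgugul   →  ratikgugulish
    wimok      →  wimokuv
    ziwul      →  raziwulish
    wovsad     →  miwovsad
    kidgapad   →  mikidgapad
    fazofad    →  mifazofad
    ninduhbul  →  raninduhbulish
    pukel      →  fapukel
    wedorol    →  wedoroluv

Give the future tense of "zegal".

"zegal" has last vowel 'a'. The stems whose last vowel is 'a' (wovsad → miwovsad, fazofad → mifazofad, kidgapad → mikidgapad) add the prefix mi-.
The other patterns: stems whose last vowel is 'u' add ra- … -ish around the stem; stems whose last vowel is 'e' add the prefix fa-; stems whose last vowel is 'o' add -uv.
So zegal → mizegal.

mizegal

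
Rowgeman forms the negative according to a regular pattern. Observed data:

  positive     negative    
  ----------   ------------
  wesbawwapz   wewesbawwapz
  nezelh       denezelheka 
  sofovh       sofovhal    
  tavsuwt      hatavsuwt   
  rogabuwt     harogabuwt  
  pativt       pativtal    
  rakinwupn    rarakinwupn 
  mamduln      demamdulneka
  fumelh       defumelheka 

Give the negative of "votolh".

rakinwupn and mamduln both end in -n yet inflect differently (rarakinwupn, demamdulneka), so the final letter is not what conditions the rule; the second-to-last letter is.
"votolh" has second-to-last letter 'l'. The stems whose second-to-last letter is 'l' (mamduln → demamdulneka, nezelh → denezelheka, fumelh → defumelheka) add de- … -eka around the stem.
The other patterns: stems whose second-to-last letter is 'v' add -al; stems whose second-to-last letter is 'p' repeat the first consonant+vowel as a prefix; stems whose second-to-last letter is 'w' add the prefix ha-.
So votolh → devotolheka.

devotolheka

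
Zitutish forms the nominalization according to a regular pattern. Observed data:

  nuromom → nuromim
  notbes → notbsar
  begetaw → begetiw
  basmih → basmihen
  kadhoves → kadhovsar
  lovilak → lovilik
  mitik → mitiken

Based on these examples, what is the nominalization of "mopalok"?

mitik and lovilak both end in -k yet inflect differently (mitiken, lovilik), so the final letter is not what conditions the rule; the last vowel is.
"mopalok" has last vowel 'o'. The one such stem in the data (nuromom → nuromim) changes the last vowel to 'i' (as do begetaw, lovilak), so the same rule applies.
The other patterns: stems whose last vowel is 'i' add -en; stems whose last vowel is 'e' delete the last vowel and add -ar.
So mopalok → mopalik.

mopalik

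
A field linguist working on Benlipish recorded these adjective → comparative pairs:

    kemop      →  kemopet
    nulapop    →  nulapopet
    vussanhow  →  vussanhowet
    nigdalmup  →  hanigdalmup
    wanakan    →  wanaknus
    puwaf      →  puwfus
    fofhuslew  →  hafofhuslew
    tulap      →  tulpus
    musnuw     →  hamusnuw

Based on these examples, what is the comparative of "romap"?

rompus

"romap" has last vowel 'a'. The stems whose last vowel is 'a' (wanakan → wanaknus, tulap → tulpus, puwaf → puwfus) delete the last vowel and add -us.
So romap → rompus.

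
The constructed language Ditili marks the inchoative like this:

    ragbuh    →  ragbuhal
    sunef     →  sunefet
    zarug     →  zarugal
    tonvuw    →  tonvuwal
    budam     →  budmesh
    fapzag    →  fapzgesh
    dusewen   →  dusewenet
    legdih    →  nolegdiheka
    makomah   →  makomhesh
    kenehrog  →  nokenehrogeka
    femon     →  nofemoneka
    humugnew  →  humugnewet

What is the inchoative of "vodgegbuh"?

vodgegbuhal

humugnew and tonvuw both end in -w yet inflect differently (humugnewet, tonvuwal), so the final letter is not what conditions the rule; the last vowel is.
"vodgegbuh" has last vowel 'u'. The stems whose last vowel is 'u' (tonvuw → tonvuwal, zarug → zarugal, ragbuh → ragbuhal) add -al.
The other patterns: stems whose last vowel is 'a' delete the last vowel and add -esh; stems whose last vowel is 'e' add -et; stems whose last vowel is 'i' or 'o' add no- … -eka around the stem.
So vodgegbuh → vodgegbuhal.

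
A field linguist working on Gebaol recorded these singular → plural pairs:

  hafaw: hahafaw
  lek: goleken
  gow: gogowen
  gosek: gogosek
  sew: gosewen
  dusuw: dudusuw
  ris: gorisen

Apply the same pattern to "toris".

dusuw and sew both end in -w yet inflect differently (dudusuw, gosewen), so the final letter is not what conditions the rule; the number of vowels is.
"toris" has 2 vowels. The stems with 2 vowels (gosek → gogosek, dusuw → dudusuw, hafaw → hahafaw) repeat the first consonant+vowel as a prefix.
The other pattern: stems with 1 vowel add go- … -en around the stem.
So toris → totoris.

totoris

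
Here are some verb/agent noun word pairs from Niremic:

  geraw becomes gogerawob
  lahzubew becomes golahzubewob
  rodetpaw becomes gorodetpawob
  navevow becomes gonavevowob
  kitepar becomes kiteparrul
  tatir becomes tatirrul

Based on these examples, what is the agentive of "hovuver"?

geraw and kitepar both have last vowel 'a' yet inflect differently (gogerawob, kiteparrul), so the last vowel is not what conditions the rule; the final letter is.
"hovuver" ends in -r. The stems ending in -r (kitepar → kiteparrul, tatir → tatirrul) double the final consonant and add -ul.
So hovuver → hovuverrul.

hovuverrul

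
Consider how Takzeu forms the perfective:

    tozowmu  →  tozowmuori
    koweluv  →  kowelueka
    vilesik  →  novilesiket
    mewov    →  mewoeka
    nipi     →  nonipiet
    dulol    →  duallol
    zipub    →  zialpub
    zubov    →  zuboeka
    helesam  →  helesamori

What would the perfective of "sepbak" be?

dulol and mewov both have last vowel 'o' yet inflect differently (duallol, mewoeka), so the last vowel is not what conditions the rule; the final letter is.
"sepbak" ends in -k. The one such stem in the data (vilesik → novilesiket) adds no- … -et around the stem, so the same rule applies.
So sepbak → nosepbaket.

nosepbaket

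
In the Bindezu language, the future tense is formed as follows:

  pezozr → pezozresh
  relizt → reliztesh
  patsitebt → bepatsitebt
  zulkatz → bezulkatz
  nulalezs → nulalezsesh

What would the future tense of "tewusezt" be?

"tewusezt" has second-to-last letter 'z'. The stems whose second-to-last letter is 'z' (nulalezs → nulalezsesh, pezozr → pezozresh, relizt → reliztesh) add -esh.
So tewusezt → tewuseztesh.

tewuseztesh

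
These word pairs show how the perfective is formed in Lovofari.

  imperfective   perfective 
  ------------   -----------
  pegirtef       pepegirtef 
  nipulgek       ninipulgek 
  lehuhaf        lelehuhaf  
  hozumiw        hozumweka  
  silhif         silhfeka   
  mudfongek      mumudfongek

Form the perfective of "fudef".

silhif and pegirtef both end in -f yet inflect differently (silhfeka, pepegirtef), so the final letter is not what conditions the rule; the last vowel is.
"fudef" has last vowel 'e'. The stems whose last vowel is 'e' (nipulgek → ninipulgek, pegirtef → pepegirtef, mudfongek → mumudfongek) repeat the first consonant+vowel as a prefix.
The other pattern: stems whose last vowel is 'i' delete the last vowel and add -eka.
So fudef → fufudef.

fufudef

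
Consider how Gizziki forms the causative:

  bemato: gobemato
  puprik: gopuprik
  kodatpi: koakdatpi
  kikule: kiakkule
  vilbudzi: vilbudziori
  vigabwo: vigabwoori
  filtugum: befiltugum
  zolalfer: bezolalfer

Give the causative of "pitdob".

gopitdob

kodatpi and vilbudzi both end in -i yet inflect differently (koakdatpi, vilbudziori), so the final letter is not what conditions the rule; the first letter is.
"pitdob" begins with p-. The one such stem in the data (puprik → gopuprik) adds the prefix go-, so the same rule applies.
The other patterns: stems beginning with k- insert -ak- after the first vowel; stems beginning with v- add -ori; stems beginning with f- or z- add the prefix be-.
So pitdob → gopitdob.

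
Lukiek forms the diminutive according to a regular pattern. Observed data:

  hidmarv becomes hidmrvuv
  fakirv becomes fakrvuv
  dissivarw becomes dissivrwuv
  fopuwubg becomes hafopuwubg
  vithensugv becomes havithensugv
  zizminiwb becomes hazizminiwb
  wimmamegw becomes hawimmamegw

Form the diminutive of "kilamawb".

hidmarv and vithensugv both end in -v yet inflect differently (hidmrvuv, havithensugv), so the final letter is not what conditions the rule; the second-to-last letter is.
"kilamawb" has second-to-last letter 'w'. The one such stem in the data (zizminiwb → hazizminiwb) adds the prefix ha-, so the same rule applies.
So kilamawb → hakilamawb.

hakilamawb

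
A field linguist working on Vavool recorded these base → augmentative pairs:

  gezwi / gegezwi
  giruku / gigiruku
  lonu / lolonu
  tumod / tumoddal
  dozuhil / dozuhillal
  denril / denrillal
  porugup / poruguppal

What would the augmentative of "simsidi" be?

sisimsidi

"simsidi" ends in a vowel. The stems ending in a vowel (gezwi → gegezwi, giruku → gigiruku, lonu → lolonu) repeat the first consonant+vowel as a prefix.
The other pattern: stems ending in a consonant double the final consonant and add -al.
So simsidi → sisimsidi.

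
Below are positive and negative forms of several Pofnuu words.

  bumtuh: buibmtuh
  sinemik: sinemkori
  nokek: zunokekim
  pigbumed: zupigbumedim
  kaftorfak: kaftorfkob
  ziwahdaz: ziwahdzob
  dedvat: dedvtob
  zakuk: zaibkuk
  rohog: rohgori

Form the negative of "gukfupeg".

nokek and zakuk both end in -k yet inflect differently (zunokekim, zaibkuk), so the final letter is not what conditions the rule; the last vowel is.
"gukfupeg" has last vowel 'e'. The stems whose last vowel is 'e' (nokek → zunokekim, pigbumed → zupigbumedim) add zu- … -im around the stem.
The other patterns: stems whose last vowel is 'u' insert -ib- after the first vowel; stems whose last vowel is 'i' or 'o' delete the last vowel and add -ori; stems whose last vowel is 'a' delete the last vowel and add -ob.
So gukfupeg → zugukfupegim.

zugukfupegim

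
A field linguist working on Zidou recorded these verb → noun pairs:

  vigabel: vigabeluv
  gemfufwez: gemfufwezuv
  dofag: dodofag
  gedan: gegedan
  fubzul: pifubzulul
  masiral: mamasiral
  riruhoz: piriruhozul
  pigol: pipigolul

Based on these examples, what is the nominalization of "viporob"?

piviporobul

"viporob" has last vowel 'o'. The stems whose last vowel is 'o' (pigol → pipigolul, riruhoz → piriruhozul) add pi- … -ul around the stem.
So viporob → piviporobul.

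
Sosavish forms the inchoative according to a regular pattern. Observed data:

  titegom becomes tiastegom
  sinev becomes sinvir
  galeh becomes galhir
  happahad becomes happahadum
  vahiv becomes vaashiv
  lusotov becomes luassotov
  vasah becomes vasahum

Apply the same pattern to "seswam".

seswamum

galeh and vasah both end in -h yet inflect differently (galhir, vasahum), so the final letter is not what conditions the rule; the last vowel is.
"seswam" has last vowel 'a'. The stems whose last vowel is 'a' (happahad → happahadum, vasah → vasahum) add -um.
The other patterns: stems whose last vowel is 'e' delete the last vowel and add -ir; stems whose last vowel is 'i' or 'o' insert -as- after the first vowel.
So seswam → seswamum.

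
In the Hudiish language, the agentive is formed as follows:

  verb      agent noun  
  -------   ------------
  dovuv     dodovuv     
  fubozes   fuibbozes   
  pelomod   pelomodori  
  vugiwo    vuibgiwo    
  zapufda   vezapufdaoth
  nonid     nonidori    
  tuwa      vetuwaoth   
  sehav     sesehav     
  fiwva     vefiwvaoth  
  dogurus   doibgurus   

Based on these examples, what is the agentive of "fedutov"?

fefedutov

"fedutov" ends in -v. The stems ending in -v (dovuv → dodovuv, sehav → sesehav) repeat the first consonant+vowel as a prefix.
So fedutov → fefedutov.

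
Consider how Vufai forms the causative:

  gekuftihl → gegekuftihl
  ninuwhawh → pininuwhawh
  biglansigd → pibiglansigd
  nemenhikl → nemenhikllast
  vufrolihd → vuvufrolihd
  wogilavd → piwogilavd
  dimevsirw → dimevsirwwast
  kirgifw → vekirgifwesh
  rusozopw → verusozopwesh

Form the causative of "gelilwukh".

rusozopw and dimevsirw both end in -w yet inflect differently (verusozopwesh, dimevsirwwast), so the final letter is not what conditions the rule; the second-to-last letter is.
"gelilwukh" has second-to-last letter 'k'. The one such stem in the data (nemenhikl → nemenhikllast) doubles the final consonant and adds -ast (as does dimevsirw), so the same rule applies.
The other patterns: stems whose second-to-last letter is 'h' repeat the first consonant+vowel as a prefix; stems whose second-to-last letter is 'f' or 'p' add ve- … -esh around the stem; stems whose second-to-last letter is 'g', 'v' or 'w' add the prefix pi-.
So gelilwukh → gelilwukhhast.

gelilwukhhast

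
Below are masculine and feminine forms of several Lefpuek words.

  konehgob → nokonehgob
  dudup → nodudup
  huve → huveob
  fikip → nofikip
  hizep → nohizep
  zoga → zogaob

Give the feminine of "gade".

huve and hizep both have last vowel 'e' yet inflect differently (huveob, nohizep), so the last vowel is not what conditions the rule; whether the stem ends in a vowel or a consonant is.
"gade" ends in a vowel. The stems ending in a vowel (zoga → zogaob, huve → huveob) add -ob.
So gade → gadeob.

gadeob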